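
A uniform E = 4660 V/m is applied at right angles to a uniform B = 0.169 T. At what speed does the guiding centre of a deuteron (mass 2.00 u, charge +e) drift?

v_d ≈ 2.76×10⁴ m/s

The E×B drift speed is v_d = E/B.
v_d = 4660/0.169 = 2.76×10⁴ m/s.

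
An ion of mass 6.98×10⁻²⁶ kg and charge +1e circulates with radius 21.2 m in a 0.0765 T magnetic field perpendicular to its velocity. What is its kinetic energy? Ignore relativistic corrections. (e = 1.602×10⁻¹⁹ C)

KE ≈ 4.84×10⁻¹³ J

v = |q|Br/m, then KE = ½mv² = (qBr)²/(2m).
v = (1.602×10⁻¹⁹)(0.0765)(21.2)/6.98×10⁻²⁶ ≈ 3.722×10⁶ m/s.
KE = ½(6.98×10⁻²⁶)(3.722×10⁶)² ≈ 4.84×10⁻¹³ J.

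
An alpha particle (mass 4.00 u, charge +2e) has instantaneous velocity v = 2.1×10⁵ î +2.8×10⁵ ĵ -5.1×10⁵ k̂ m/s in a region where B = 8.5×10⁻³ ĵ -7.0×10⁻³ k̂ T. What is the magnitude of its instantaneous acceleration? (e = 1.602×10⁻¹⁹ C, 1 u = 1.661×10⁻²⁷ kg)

|a| ≈ 1.60×10¹¹ m/s²

v×B = (2380, 1470, 1790) N/C.
F = q v×B = (3.204×10⁻¹⁹ C)·(2380, 1470, 1790) = (7.61×10⁻¹⁶, 4.71×10⁻¹⁶, 5.72×10⁻¹⁶) N.
|a| = |F|/m = 1.062×10⁻¹⁵/6.644×10⁻²⁷ ≈ 1.60×10¹¹ m/s².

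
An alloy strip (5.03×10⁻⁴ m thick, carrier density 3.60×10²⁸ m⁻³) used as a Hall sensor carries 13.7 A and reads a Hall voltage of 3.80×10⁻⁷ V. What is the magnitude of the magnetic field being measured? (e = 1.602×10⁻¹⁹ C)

B ≈ 0.0805 T

From V_H = IB/(n e t), B = V_H n e t / I.
B = (3.80×10⁻⁷)(3.60×10²⁸)(1.602×10⁻¹⁹)(5.03×10⁻⁴)/13.7 ≈ 0.0805 T.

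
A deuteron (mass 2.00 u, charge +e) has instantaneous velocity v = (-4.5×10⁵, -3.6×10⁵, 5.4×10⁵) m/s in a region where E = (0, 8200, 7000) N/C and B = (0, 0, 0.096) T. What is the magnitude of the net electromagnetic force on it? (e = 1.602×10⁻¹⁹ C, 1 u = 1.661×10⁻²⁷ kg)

v×B = (-3.46×10⁴, 4.32×10⁴, 0) N/C.
E + v×B = (-3.46×10⁴, 5.14×10⁴, 7000) N/C.
F = q(E + v×B) = (1.602×10⁻¹⁹ C)·(-3.46×10⁴, 5.14×10⁴, 7000) = (-5.54×10⁻¹⁵, 8.23×10⁻¹⁵, 1.12×10⁻¹⁵) N.
|F| = 9.99×10⁻¹⁵ N.

|F| ≈ 9.99×10⁻¹⁵ N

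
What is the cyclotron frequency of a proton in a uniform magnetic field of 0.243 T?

f = |q|B/(2πm).
f = (1.602×10⁻¹⁹)(0.243)/(2π·1.673×10⁻²⁷) ≈ 3.70×10⁶ Hz.

f ≈ 3.70×10⁶ Hz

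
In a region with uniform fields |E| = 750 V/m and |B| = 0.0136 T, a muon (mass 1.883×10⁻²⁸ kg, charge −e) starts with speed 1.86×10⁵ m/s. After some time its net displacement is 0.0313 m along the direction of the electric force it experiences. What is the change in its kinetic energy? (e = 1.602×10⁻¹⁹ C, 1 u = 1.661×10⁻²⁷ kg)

The magnetic force is always ⟂ v and does no work; only the electric force changes KE.
ΔKE = F_E · d = |q|E d = (1.602×10⁻¹⁹)(750)(0.0313) ≈ 3.76×10⁻¹⁸ J.

ΔKE ≈ 3.76×10⁻¹⁸ J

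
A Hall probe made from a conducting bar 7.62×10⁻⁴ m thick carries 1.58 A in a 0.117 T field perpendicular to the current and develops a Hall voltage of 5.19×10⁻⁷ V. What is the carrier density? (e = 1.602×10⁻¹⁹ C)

n ≈ 2.92×10²⁷ m⁻³

From V_H = IB/(n e t), n = IB/(V_H e t).
n = (1.58)(0.117)/((5.19×10⁻⁷)(1.602×10⁻¹⁹)(7.62×10⁻⁴)) ≈ 2.92×10²⁷ m⁻³.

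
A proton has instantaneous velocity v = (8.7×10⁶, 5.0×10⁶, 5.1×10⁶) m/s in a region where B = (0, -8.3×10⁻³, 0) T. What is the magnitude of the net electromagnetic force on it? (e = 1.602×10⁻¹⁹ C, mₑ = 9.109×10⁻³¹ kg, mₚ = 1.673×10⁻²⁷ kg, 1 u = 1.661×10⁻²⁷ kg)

|F| ≈ 1.34×10⁻¹⁴ N

v×B = (4.23×10⁴, 0, -7.22×10⁴) N/C.
F = q v×B = (1.602×10⁻¹⁹ C)·(4.23×10⁴, 0, -7.22×10⁴) = (6.78×10⁻¹⁵, 0, -1.16×10⁻¹⁴) N.
|F| = 1.34×10⁻¹⁴ N.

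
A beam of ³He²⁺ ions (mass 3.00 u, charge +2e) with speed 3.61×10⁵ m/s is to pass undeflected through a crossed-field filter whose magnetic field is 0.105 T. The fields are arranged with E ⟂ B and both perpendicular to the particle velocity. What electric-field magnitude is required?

E = 3.79×10⁴ V/m

For straight-line motion qE = qvB, so E = vB.
E = 3.61×10⁵ × 0.105 = 3.79×10⁴ V/m.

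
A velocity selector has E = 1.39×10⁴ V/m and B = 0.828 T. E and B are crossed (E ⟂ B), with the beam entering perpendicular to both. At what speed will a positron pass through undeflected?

v = 1.68×10⁴ m/s

For undeflected motion the electric and magnetic forces balance: qE = qvB.
v = E/B = 1.39×10⁴/0.828 = 1.68×10⁴ m/s.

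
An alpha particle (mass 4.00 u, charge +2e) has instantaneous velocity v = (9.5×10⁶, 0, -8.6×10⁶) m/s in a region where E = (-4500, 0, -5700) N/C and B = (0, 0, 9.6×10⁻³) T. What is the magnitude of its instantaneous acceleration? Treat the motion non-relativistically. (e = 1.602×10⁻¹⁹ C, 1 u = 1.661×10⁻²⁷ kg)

|a| ≈ 4.41×10¹² m/s²

v×B = (0, -9.12×10⁴, 0) N/C.
E + v×B = (-4500, -9.12×10⁴, -5700) N/C.
F = q(E + v×B) = (3.204×10⁻¹⁹ C)·(-4500, -9.12×10⁴, -5700) = (-1.44×10⁻¹⁵, -2.92×10⁻¹⁴, -1.83×10⁻¹⁵) N.
|a| = |F|/m = 2.931×10⁻¹⁴/6.644×10⁻²⁷ ≈ 4.41×10¹² m/s².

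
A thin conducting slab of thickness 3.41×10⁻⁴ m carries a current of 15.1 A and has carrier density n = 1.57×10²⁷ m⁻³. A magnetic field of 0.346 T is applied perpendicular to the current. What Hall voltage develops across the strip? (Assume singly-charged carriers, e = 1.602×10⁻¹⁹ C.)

V_H ≈ 6.09×10⁻⁵ V

V_H = IB/(n e t).
V_H = (15.1)(0.346)/((1.57×10²⁷)(1.602×10⁻¹⁹)(3.41×10⁻⁴)) ≈ 6.09×10⁻⁵ V.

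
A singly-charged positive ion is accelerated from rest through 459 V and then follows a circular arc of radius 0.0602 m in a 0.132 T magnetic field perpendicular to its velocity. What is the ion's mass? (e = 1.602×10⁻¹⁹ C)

m ≈ 1.10×10⁻²⁶ kg

Combine |q|V = ½mv² and r = mv/(|q|B): eliminate v to get m = qB²r²/(2V).
m = (1.602×10⁻¹⁹)(0.132)²(0.0602)²/(2·459) ≈ 1.10×10⁻²⁶ kg.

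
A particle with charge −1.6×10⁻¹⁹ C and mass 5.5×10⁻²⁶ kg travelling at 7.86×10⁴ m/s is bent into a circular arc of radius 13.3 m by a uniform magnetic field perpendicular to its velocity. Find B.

From |q|vB = mv²/r, B = mv/(|q|r).
B = (5.5×10⁻²⁶)(7.86×10⁴)/((1.6×10⁻¹⁹)(13.3)) ≈ 2.03×10⁻³ T.

B ≈ 2.03×10⁻³ T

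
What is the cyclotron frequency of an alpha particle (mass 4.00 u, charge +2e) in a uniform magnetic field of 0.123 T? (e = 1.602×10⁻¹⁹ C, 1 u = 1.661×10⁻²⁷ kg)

f ≈ 9.44×10⁵ Hz

f = |q|B/(2πm).
f = (3.204×10⁻¹⁹)(0.123)/(2π·6.644×10⁻²⁷) ≈ 9.44×10⁵ Hz.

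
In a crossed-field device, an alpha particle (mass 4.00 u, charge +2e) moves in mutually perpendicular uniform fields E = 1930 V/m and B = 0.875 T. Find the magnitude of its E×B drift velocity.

The E×B drift speed is v_d = E/B.
v_d = 1930/0.875 = 2210 m/s.

v_d ≈ 2210 m/s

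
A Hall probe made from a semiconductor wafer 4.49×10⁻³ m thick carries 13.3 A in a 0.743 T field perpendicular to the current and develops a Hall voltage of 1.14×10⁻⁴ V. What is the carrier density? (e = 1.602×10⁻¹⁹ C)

From V_H = IB/(n e t), n = IB/(V_H e t).
n = (13.3)(0.743)/((1.14×10⁻⁴)(1.602×10⁻¹⁹)(4.49×10⁻³)) ≈ 1.21×10²⁶ m⁻³.

n ≈ 1.21×10²⁶ m⁻³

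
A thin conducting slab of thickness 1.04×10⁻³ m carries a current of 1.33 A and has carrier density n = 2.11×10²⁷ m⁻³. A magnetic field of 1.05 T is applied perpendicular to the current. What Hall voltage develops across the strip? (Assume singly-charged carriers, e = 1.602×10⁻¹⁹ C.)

V_H = IB/(n e t).
V_H = (1.33)(1.05)/((2.11×10²⁷)(1.602×10⁻¹⁹)(1.04×10⁻³)) ≈ 3.97×10⁻⁶ V.

V_H ≈ 3.97×10⁻⁶ V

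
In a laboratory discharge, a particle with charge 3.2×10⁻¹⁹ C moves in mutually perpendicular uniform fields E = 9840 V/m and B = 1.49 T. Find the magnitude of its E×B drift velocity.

In crossed fields the guiding centre drifts at v_d = |E×B|/B² = E/B, independent of charge and mass.
v_d = 9840/1.49 = 6600 m/s.

v_d ≈ 6600 m/s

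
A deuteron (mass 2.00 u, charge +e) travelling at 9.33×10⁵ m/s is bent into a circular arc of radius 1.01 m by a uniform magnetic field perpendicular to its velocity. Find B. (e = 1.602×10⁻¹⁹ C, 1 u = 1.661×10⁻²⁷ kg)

From |q|vB = mv²/r, B = mv/(|q|r).
B = (3.322×10⁻²⁷)(9.33×10⁵)/((1.602×10⁻¹⁹)(1.01)) ≈ 0.0192 T.

B ≈ 0.0192 T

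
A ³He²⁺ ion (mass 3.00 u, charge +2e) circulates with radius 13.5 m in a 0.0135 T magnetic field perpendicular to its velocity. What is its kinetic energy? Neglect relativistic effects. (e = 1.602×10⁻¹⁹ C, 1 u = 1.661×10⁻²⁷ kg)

v = |q|Br/m, then KE = ½mv² = (qBr)²/(2m).
v = (3.204×10⁻¹⁹)(0.0135)(13.5)/4.983×10⁻²⁷ ≈ 1.172×10⁷ m/s.
KE = ½(4.983×10⁻²⁷)(1.172×10⁷)² ≈ 3.42×10⁻¹³ J.

KE ≈ 3.42×10⁻¹³ J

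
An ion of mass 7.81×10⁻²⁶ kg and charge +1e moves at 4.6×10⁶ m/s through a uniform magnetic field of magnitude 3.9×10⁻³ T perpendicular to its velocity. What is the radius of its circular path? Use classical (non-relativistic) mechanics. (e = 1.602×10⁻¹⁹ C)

r ≈ 580 m

The magnetic force provides the centripetal force: |q|vB = mv²/r.
r = mv/(|q|B) = (7.81×10⁻²⁶)(4.6×10⁶)/((1.602×10⁻¹⁹)(3.9×10⁻³)) ≈ 580 m.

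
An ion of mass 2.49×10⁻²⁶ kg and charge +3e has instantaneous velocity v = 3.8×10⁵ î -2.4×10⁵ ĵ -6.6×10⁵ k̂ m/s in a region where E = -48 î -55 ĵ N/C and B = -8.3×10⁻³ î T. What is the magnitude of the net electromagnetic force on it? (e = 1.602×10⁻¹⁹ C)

v×B = (0, 5480, -1990) N/C.
E + v×B = (-48.0, 5420, -1990) N/C.
F = q(E + v×B) = (4.806×10⁻¹⁹ C)·(-48.0, 5420, -1990) = (-2.31×10⁻¹⁷, 2.61×10⁻¹⁵, -9.57×10⁻¹⁶) N.
|F| = 2.78×10⁻¹⁵ N.

|F| ≈ 2.78×10⁻¹⁵ N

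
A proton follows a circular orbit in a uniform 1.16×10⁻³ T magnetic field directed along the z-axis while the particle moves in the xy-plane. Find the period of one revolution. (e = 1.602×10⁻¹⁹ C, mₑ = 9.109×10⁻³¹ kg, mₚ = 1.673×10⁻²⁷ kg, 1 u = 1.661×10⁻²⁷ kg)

The cyclotron period depends only on m, q, B: T = 2πm/(|q|B).
T = 2π(1.673×10⁻²⁷)/((1.602×10⁻¹⁹)(1.16×10⁻³)) ≈ 5.66×10⁻⁵ s.

T ≈ 5.66×10⁻⁵ s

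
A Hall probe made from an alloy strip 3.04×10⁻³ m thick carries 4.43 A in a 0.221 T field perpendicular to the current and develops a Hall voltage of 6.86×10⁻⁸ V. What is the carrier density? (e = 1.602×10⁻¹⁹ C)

From V_H = IB/(n e t), n = IB/(V_H e t).
n = (4.43)(0.221)/((6.86×10⁻⁸)(1.602×10⁻¹⁹)(3.04×10⁻³)) ≈ 2.93×10²⁸ m⁻³.

n ≈ 2.93×10²⁸ m⁻³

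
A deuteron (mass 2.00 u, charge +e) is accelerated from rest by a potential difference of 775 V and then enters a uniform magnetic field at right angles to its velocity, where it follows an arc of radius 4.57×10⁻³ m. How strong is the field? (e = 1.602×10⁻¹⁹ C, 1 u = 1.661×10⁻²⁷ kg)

B ≈ 1.24 T

v = √(2|q|V/m) = √(2·1.602×10⁻¹⁹·775/3.322×10⁻²⁷) ≈ 2.734×10⁵ m/s.
B = mv/(|q|r) = (3.322×10⁻²⁷)(2.734×10⁵)/((1.602×10⁻¹⁹)(4.57×10⁻³)) ≈ 1.24 T.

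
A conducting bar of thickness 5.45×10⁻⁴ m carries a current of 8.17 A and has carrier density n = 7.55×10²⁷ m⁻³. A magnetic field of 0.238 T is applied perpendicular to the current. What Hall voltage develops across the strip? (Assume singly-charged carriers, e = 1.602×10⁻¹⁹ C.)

V_H = IB/(n e t).
V_H = (8.17)(0.238)/((7.55×10²⁷)(1.602×10⁻¹⁹)(5.45×10⁻⁴)) ≈ 2.95×10⁻⁶ V.

V_H ≈ 2.95×10⁻⁶ V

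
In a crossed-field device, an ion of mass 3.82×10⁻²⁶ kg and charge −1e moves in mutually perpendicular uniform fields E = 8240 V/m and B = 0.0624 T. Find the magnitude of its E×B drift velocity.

v_d ≈ 1.32×10⁵ m/s

In crossed fields the guiding centre drifts at v_d = |E×B|/B² = E/B, independent of charge and mass.
v_d = 8240/0.0624 = 1.32×10⁵ m/s.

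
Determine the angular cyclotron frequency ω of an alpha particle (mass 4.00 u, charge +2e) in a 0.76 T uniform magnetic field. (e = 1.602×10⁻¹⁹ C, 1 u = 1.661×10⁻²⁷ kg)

ω ≈ 3.7×10⁷ rad/s

ω = |q|B/m.
ω = (3.204×10⁻¹⁹)(0.76)/6.644×10⁻²⁷ ≈ 3.7×10⁷ rad/s.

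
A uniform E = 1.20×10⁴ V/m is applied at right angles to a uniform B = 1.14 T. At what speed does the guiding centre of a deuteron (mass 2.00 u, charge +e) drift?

In crossed fields the guiding centre drifts at v_d = |E×B|/B² = E/B, independent of charge and mass.
v_d = 1.20×10⁴/1.14 = 1.05×10⁴ m/s.

v_d ≈ 1.05×10⁴ m/s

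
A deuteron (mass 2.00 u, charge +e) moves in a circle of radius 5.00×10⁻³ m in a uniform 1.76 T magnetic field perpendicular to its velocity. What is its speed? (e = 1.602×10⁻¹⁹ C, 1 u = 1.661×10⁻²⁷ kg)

From |q|vB = mv²/r, v = |q|Br/m.
v = (1.602×10⁻¹⁹)(1.76)(5.00×10⁻³)/3.322×10⁻²⁷ ≈ 4.24×10⁵ m/s.

v ≈ 4.24×10⁵ m/s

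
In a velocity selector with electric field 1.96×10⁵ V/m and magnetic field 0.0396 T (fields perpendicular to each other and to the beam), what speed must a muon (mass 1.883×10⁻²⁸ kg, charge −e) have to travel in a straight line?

For undeflected motion the electric and magnetic forces balance: qE = qvB.
v = E/B = 1.96×10⁵/0.0396 = 4.95×10⁶ m/s.

v = 4.95×10⁶ m/s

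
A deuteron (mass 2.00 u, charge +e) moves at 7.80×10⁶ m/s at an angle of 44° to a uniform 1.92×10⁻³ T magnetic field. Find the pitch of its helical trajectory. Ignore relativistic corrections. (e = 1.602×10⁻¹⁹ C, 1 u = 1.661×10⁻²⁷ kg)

v∥ = v cosθ = 7.80×10⁶·cos44° ≈ 5.611×10⁶ m/s.
T = 2πm/(|q|B) = 2π(3.322×10⁻²⁷)/((1.602×10⁻¹⁹)(1.92×10⁻³)) ≈ 6.786×10⁻⁵ s.
pitch = v∥ T = (5.611×10⁶)(6.786×10⁻⁵) ≈ 381 m.

p ≈ 381 m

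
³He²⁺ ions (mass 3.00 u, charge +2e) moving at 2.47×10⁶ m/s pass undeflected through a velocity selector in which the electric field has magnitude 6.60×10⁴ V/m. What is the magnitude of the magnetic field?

Balance of forces in the selector: qE = qvB ⇒ B = E/v.
B = 6.60×10⁴/2.47×10⁶ = 0.0267 T.

B = 0.0267 T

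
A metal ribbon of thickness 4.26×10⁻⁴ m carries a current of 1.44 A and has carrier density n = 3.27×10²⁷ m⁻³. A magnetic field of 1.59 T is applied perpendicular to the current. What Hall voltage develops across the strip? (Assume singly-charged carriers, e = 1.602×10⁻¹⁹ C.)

V_H ≈ 1.03×10⁻⁵ V

V_H = IB/(n e t).
V_H = (1.44)(1.59)/((3.27×10²⁷)(1.602×10⁻¹⁹)(4.26×10⁻⁴)) ≈ 1.03×10⁻⁵ V.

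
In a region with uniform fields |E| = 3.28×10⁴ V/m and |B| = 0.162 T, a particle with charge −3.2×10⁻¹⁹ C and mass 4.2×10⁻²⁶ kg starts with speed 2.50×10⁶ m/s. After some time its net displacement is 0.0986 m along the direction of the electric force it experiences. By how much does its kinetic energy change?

The magnetic force is always ⟂ v and does no work; only the electric force changes KE.
ΔKE = F_E · d = |q|E d = (3.2×10⁻¹⁹)(3.28×10⁴)(0.0986) ≈ 1.03×10⁻¹⁵ J.

ΔKE ≈ 1.03×10⁻¹⁵ J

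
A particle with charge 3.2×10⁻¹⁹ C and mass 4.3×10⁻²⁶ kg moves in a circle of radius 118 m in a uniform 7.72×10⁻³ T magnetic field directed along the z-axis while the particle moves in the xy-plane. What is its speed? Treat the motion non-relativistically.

From |q|vB = mv²/r, v = |q|Br/m.
v = (3.2×10⁻¹⁹)(7.72×10⁻³)(118)/4.3×10⁻²⁶ ≈ 6.78×10⁶ m/s.

v ≈ 6.78×10⁶ m/s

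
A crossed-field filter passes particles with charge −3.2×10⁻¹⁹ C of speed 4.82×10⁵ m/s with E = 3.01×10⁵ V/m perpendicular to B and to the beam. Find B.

Balance of forces in the selector: qE = qvB ⇒ B = E/v.
B = 3.01×10⁵/4.82×10⁵ = 0.624 T.

B = 0.624 T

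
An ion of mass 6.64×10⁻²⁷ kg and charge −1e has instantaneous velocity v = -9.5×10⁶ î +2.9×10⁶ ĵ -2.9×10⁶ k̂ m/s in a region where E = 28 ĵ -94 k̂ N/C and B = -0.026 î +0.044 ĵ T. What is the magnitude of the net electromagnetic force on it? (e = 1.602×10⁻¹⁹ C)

v×B = (1.28×10⁵, 7.54×10⁴, -3.43×10⁵) N/C.
E + v×B = (1.28×10⁵, 7.54×10⁴, -3.43×10⁵) N/C.
F = q(E + v×B) = (−1.602×10⁻¹⁹ C)·(1.28×10⁵, 7.54×10⁴, -3.43×10⁵) = (-2.04×10⁻¹⁴, -1.21×10⁻¹⁴, 5.49×10⁻¹⁴) N.
|F| = 5.98×10⁻¹⁴ N.

|F| ≈ 5.98×10⁻¹⁴ N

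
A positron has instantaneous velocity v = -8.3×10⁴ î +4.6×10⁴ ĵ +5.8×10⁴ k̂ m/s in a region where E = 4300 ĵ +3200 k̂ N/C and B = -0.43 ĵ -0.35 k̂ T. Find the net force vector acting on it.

F ≈ (1.42×10⁻¹⁵, -3.96×10⁻¹⁵, 6.23×10⁻¹⁵) N

v×B = (8840, -2.90×10⁴, 3.57×10⁴) N/C.
E + v×B = (8840, -2.47×10⁴, 3.89×10⁴) N/C.
F = q(E + v×B) = (1.602×10⁻¹⁹ C)·(8840, -2.47×10⁴, 3.89×10⁴) = (1.42×10⁻¹⁵, -3.96×10⁻¹⁵, 6.23×10⁻¹⁵) N.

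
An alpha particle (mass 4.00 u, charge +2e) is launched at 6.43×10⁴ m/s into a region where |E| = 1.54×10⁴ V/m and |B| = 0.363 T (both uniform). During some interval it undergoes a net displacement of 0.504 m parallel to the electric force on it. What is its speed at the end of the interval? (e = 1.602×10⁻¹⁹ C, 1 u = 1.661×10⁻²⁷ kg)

v_f ≈ 8.68×10⁵ m/s

B does no work; ΔKE = |q|E d.
½mv_f² = ½mv₀² + |q|Ed = ½(6.644×10⁻²⁷)(6.43×10⁴)² + (3.204×10⁻¹⁹)(1.54×10⁴)(0.504) ≈ 1.373×10⁻¹⁷ J + 2.487×10⁻¹⁵ J ≈ 2.501×10⁻¹⁵ J.
v_f = √(2·2.501×10⁻¹⁵/6.644×10⁻²⁷) ≈ 8.68×10⁵ m/s.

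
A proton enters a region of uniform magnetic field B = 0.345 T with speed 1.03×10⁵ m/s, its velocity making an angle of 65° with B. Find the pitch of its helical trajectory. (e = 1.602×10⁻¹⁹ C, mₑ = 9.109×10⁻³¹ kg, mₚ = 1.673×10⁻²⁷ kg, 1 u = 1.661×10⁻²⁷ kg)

v∥ = v cosθ = 1.03×10⁵·cos65° ≈ 4.353×10⁴ m/s.
T = 2πm/(|q|B) = 2π(1.673×10⁻²⁷)/((1.602×10⁻¹⁹)(0.345)) ≈ 1.902×10⁻⁷ s.
pitch = v∥ T = (4.353×10⁴)(1.902×10⁻⁷) ≈ 8.28×10⁻³ m.

p ≈ 8.28×10⁻³ m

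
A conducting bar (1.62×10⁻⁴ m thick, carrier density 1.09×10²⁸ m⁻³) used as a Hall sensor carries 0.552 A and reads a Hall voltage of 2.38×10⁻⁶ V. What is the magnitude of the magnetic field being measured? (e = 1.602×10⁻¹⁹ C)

B ≈ 1.22 T

From V_H = IB/(n e t), B = V_H n e t / I.
B = (2.38×10⁻⁶)(1.09×10²⁸)(1.602×10⁻¹⁹)(1.62×10⁻⁴)/0.552 ≈ 1.22 T.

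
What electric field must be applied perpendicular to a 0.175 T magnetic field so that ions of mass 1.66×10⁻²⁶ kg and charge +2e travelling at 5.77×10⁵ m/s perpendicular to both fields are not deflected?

E = 1.01×10⁵ V/m

For straight-line motion qE = qvB, so E = vB.
E = 5.77×10⁵ × 0.175 = 1.01×10⁵ V/m.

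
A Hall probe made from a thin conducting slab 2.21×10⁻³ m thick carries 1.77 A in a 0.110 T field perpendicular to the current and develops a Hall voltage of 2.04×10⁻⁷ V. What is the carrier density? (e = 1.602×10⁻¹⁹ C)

n ≈ 2.70×10²⁷ m⁻³

From V_H = IB/(n e t), n = IB/(V_H e t).
n = (1.77)(0.110)/((2.04×10⁻⁷)(1.602×10⁻¹⁹)(2.21×10⁻³)) ≈ 2.70×10²⁷ m⁻³.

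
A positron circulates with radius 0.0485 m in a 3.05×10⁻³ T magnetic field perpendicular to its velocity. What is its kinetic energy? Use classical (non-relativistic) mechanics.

v = |q|Br/m, then KE = ½mv² = (qBr)²/(2m).
v = (1.602×10⁻¹⁹)(3.05×10⁻³)(0.0485)/9.109×10⁻³¹ ≈ 2.602×10⁷ m/s.
KE = ½(9.109×10⁻³¹)(2.602×10⁷)² ≈ 3.08×10⁻¹⁶ J = 1920 eV.

KE ≈ 1920 eV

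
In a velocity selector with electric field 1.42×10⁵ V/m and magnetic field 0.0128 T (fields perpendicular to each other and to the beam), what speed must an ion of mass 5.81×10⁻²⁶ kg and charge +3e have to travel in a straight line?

v = 1.11×10⁷ m/s

Zero net Lorentz force requires |qE| = |q v×B|, i.e. E = vB.
v = E/B = 1.42×10⁵/0.0128 = 1.11×10⁷ m/s.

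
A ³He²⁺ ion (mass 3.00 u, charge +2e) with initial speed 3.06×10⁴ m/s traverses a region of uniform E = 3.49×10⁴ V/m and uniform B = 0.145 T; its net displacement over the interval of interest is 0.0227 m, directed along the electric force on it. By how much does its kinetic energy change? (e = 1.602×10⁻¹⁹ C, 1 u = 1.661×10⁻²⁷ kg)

ΔKE ≈ 2.54×10⁻¹⁶ J

The magnetic force is always ⟂ v and does no work; only the electric force changes KE.
ΔKE = F_E · d = |q|E d = (3.204×10⁻¹⁹)(3.49×10⁴)(0.0227) ≈ 2.54×10⁻¹⁶ J.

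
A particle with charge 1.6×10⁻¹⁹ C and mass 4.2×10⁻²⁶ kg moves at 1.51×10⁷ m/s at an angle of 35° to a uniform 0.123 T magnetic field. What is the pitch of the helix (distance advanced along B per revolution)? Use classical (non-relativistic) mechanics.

p ≈ 166 m

v∥ = v cosθ = 1.51×10⁷·cos35° ≈ 1.237×10⁷ m/s.
T = 2πm/(|q|B) = 2π(4.2×10⁻²⁶)/((1.6×10⁻¹⁹)(0.123)) ≈ 1.341×10⁻⁵ s.
pitch = v∥ T = (1.237×10⁷)(1.341×10⁻⁵) ≈ 166 m.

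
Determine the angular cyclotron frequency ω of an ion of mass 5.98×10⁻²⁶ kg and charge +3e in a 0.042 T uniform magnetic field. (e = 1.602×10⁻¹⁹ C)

ω = |q|B/m.
ω = (4.806×10⁻¹⁹)(0.042)/5.98×10⁻²⁶ ≈ 3.4×10⁵ rad/s.

ω ≈ 3.4×10⁵ rad/s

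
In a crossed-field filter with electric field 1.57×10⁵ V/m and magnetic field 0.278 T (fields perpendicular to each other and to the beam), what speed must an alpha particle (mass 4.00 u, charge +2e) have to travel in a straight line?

Straight-line motion ⇒ electric and magnetic forces cancel, so E = vB.
v = E/B = 1.57×10⁵/0.278 = 5.65×10⁵ m/s.

v = 5.65×10⁵ m/s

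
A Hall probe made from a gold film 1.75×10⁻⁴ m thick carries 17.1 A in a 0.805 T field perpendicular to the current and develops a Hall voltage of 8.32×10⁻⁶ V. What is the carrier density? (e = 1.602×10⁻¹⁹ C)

n ≈ 5.90×10²⁸ m⁻³

From V_H = IB/(n e t), n = IB/(V_H e t).
n = (17.1)(0.805)/((8.32×10⁻⁶)(1.602×10⁻¹⁹)(1.75×10⁻⁴)) ≈ 5.90×10²⁸ m⁻³.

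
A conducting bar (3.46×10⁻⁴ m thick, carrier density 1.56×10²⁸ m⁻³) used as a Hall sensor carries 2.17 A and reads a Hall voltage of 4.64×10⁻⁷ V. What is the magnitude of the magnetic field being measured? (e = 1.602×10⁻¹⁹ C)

B ≈ 0.185 T

From V_H = IB/(n e t), B = V_H n e t / I.
B = (4.64×10⁻⁷)(1.56×10²⁸)(1.602×10⁻¹⁹)(3.46×10⁻⁴)/2.17 ≈ 0.185 T.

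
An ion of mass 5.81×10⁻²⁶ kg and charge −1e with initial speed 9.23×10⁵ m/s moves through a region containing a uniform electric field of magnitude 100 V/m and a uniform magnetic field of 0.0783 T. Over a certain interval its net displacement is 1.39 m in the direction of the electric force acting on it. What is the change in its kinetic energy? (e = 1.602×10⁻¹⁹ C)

The magnetic force is always ⟂ v and does no work; only the electric force changes KE.
ΔKE = F_E · d = |q|E d = (1.602×10⁻¹⁹)(100)(1.39) ≈ 2.23×10⁻¹⁷ J.

ΔKE ≈ 2.23×10⁻¹⁷ J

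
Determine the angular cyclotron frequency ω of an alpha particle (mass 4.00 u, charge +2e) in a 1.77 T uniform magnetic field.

ω = |q|B/m.
ω = (3.204×10⁻¹⁹)(1.77)/6.644×10⁻²⁷ ≈ 8.54×10⁷ rad/s.

ω ≈ 8.54×10⁷ rad/s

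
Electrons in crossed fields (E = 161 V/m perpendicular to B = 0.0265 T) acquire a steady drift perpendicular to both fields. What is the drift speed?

The E×B drift speed is v_d = E/B.
v_d = 161/0.0265 = 6080 m/s.

v_d ≈ 6080 m/s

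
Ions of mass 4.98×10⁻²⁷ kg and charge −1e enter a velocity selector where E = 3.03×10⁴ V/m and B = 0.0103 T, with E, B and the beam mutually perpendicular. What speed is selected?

Zero net Lorentz force requires |qE| = |q v×B|, i.e. E = vB.
v = E/B = 3.03×10⁴/0.0103 = 2.94×10⁶ m/s.

v = 2.94×10⁶ m/s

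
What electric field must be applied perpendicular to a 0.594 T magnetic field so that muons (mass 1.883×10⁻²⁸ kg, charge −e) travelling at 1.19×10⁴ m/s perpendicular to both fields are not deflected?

E = 7070 V/m

For straight-line motion qE = qvB, so E = vB.
E = 1.19×10⁴ × 0.594 = 7070 V/m.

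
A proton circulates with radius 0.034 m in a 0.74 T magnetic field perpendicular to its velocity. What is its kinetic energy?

v = |q|Br/m, then KE = ½mv² = (qBr)²/(2m).
v = (1.602×10⁻¹⁹)(0.74)(0.034)/1.673×10⁻²⁷ ≈ 2.409×10⁶ m/s.
KE = ½(1.673×10⁻²⁷)(2.409×10⁶)² ≈ 4.9×10⁻¹⁵ J = 3.0×10⁴ eV.

KE ≈ 3.0×10⁴ eV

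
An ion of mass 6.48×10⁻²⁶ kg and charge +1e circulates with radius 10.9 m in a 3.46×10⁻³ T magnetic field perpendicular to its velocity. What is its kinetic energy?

KE ≈ 1760 eV

v = |q|Br/m, then KE = ½mv² = (qBr)²/(2m).
v = (1.602×10⁻¹⁹)(3.46×10⁻³)(10.9)/6.48×10⁻²⁶ ≈ 9.324×10⁴ m/s.
KE = ½(6.48×10⁻²⁶)(9.324×10⁴)² ≈ 2.82×10⁻¹⁶ J = 1760 eV.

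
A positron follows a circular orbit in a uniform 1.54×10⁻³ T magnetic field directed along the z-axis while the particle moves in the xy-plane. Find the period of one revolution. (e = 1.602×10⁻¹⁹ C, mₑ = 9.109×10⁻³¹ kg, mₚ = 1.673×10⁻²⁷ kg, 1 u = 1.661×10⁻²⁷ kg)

The cyclotron period depends only on m, q, B: T = 2πm/(|q|B).
T = 2π(9.109×10⁻³¹)/((1.602×10⁻¹⁹)(1.54×10⁻³)) ≈ 2.32×10⁻⁸ s.

T ≈ 2.32×10⁻⁸ s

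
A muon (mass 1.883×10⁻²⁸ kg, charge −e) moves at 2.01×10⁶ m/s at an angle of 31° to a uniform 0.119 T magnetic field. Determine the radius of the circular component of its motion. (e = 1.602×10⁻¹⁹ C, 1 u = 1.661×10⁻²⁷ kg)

r ≈ 0.0102 m

v⊥ = v sinθ = 2.01×10⁶·sin31° ≈ 1.035×10⁶ m/s.
r = m v⊥/(|q|B) = (1.883×10⁻²⁸)(1.035×10⁶)/((1.602×10⁻¹⁹)(0.119)) ≈ 0.0102 m.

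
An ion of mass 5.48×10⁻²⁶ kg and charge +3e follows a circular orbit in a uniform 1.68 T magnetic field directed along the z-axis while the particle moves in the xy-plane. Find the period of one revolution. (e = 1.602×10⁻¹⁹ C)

T ≈ 4.26×10⁻⁷ s

The cyclotron period depends only on m, q, B: T = 2πm/(|q|B).
T = 2π(5.48×10⁻²⁶)/((4.806×10⁻¹⁹)(1.68)) ≈ 4.26×10⁻⁷ s.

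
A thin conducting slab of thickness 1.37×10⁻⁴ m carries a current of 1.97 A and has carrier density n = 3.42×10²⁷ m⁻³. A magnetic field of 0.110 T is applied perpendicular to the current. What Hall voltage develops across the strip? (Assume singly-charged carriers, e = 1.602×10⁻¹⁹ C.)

V_H ≈ 2.89×10⁻⁶ V

V_H = IB/(n e t).
V_H = (1.97)(0.110)/((3.42×10²⁷)(1.602×10⁻¹⁹)(1.37×10⁻⁴)) ≈ 2.89×10⁻⁶ V.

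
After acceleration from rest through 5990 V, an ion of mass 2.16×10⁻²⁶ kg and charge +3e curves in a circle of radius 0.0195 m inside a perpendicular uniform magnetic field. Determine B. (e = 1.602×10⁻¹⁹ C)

v = √(2|q|V/m) = √(2·4.806×10⁻¹⁹·5990/2.16×10⁻²⁶) ≈ 5.163×10⁵ m/s.
B = mv/(|q|r) = (2.16×10⁻²⁶)(5.163×10⁵)/((4.806×10⁻¹⁹)(0.0195)) ≈ 1.19 T.

B ≈ 1.19 T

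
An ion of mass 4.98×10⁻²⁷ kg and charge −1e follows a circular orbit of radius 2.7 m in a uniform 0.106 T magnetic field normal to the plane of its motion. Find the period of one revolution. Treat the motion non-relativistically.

T ≈ 1.84×10⁻⁶ s

The cyclotron period depends only on m, q, B: T = 2πm/(|q|B).
T = 2π(4.98×10⁻²⁷)/((1.602×10⁻¹⁹)(0.106)) ≈ 1.84×10⁻⁶ s.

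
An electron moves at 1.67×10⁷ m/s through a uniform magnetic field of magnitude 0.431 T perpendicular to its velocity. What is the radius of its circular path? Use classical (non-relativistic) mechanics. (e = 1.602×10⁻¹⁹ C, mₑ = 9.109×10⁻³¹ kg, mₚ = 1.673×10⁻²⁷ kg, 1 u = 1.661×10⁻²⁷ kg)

r ≈ 2.20×10⁻⁴ m

The magnetic force provides the centripetal force: |q|vB = mv²/r.
r = mv/(|q|B) = (9.109×10⁻³¹)(1.67×10⁷)/((1.602×10⁻¹⁹)(0.431)) ≈ 2.20×10⁻⁴ m.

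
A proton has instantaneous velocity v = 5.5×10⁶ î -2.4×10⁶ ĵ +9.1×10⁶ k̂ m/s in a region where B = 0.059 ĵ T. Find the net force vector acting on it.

v×B = (-5.37×10⁵, 0, 3.24×10⁵) N/C.
F = q v×B = (1.602×10⁻¹⁹ C)·(-5.37×10⁵, 0, 3.24×10⁵) = (-8.60×10⁻¹⁴, 0, 5.20×10⁻¹⁴) N.

F ≈ (-8.60×10⁻¹⁴, 0, 5.20×10⁻¹⁴) N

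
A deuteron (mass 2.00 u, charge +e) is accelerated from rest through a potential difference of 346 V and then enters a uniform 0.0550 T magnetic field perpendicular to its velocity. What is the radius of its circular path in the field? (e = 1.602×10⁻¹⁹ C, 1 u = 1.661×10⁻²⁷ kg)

r ≈ 0.0689 m

Acceleration: |q|V = ½mv² ⇒ v = √(2|q|V/m) = √(2·1.602×10⁻¹⁹·346/3.322×10⁻²⁷) ≈ 1.827×10⁵ m/s.
In the field: r = mv/(|q|B) = (3.322×10⁻²⁷)(1.827×10⁵)/((1.602×10⁻¹⁹)(0.0550)) ≈ 0.0689 m.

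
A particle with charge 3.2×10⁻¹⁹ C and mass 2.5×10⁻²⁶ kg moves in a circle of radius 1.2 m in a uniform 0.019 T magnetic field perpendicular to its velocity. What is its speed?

v ≈ 2.9×10⁵ m/s

From |q|vB = mv²/r, v = |q|Br/m.
v = (3.2×10⁻¹⁹)(0.019)(1.2)/2.5×10⁻²⁶ ≈ 2.9×10⁵ m/s.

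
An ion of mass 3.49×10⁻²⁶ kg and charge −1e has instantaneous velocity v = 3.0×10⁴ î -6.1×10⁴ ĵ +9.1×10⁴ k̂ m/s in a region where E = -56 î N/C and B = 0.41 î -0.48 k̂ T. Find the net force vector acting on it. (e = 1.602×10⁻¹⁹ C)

F ≈ (-4.68×10⁻¹⁵, -8.28×10⁻¹⁵, -4.01×10⁻¹⁵) N

v×B = (2.93×10⁴, 5.17×10⁴, 2.50×10⁴) N/C.
E + v×B = (2.92×10⁴, 5.17×10⁴, 2.50×10⁴) N/C.
F = q(E + v×B) = (−1.602×10⁻¹⁹ C)·(2.92×10⁴, 5.17×10⁴, 2.50×10⁴) = (-4.68×10⁻¹⁵, -8.28×10⁻¹⁵, -4.01×10⁻¹⁵) N.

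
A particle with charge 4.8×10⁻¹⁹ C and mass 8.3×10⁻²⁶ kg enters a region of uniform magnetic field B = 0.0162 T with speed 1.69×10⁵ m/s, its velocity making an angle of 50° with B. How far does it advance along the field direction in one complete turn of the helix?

v∥ = v cosθ = 1.69×10⁵·cos50° ≈ 1.086×10⁵ m/s.
T = 2πm/(|q|B) = 2π(8.3×10⁻²⁶)/((4.8×10⁻¹⁹)(0.0162)) ≈ 6.707×10⁻⁵ s.
pitch = v∥ T = (1.086×10⁵)(6.707×10⁻⁵) ≈ 7.29 m.

p ≈ 7.29 m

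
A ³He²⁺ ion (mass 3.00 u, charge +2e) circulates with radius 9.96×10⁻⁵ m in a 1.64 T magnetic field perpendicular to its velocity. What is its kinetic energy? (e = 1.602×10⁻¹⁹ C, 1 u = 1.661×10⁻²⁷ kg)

v = |q|Br/m, then KE = ½mv² = (qBr)²/(2m).
v = (3.204×10⁻¹⁹)(1.64)(9.96×10⁻⁵)/4.983×10⁻²⁷ ≈ 1.050×10⁴ m/s.
KE = ½(4.983×10⁻²⁷)(1.050×10⁴)² ≈ 2.75×10⁻¹⁹ J = 1.72 eV.

KE ≈ 1.72 eV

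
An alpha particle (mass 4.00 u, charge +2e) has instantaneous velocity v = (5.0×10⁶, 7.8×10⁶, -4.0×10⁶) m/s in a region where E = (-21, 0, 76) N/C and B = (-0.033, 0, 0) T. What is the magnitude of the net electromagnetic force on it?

|F| ≈ 9.27×10⁻¹⁴ N

v×B = (0, 1.32×10⁵, 2.57×10⁵) N/C.
E + v×B = (-21.0, 1.32×10⁵, 2.57×10⁵) N/C.
F = q(E + v×B) = (3.204×10⁻¹⁹ C)·(-21.0, 1.32×10⁵, 2.57×10⁵) = (-6.73×10⁻¹⁸, 4.23×10⁻¹⁴, 8.25×10⁻¹⁴) N.
|F| = 9.27×10⁻¹⁴ N.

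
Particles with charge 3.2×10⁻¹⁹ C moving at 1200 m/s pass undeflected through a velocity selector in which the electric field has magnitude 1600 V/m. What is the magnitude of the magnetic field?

Balance of forces in the selector: qE = qvB ⇒ B = E/v.
B = 1600/1200 = 1.3 T.

B = 1.3 T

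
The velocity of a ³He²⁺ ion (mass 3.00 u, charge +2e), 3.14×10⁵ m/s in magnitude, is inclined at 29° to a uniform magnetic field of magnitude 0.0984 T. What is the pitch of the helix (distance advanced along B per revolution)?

p ≈ 0.273 m

v∥ = v cosθ = 3.14×10⁵·cos29° ≈ 2.746×10⁵ m/s.
T = 2πm/(|q|B) = 2π(4.983×10⁻²⁷)/((3.204×10⁻¹⁹)(0.0984)) ≈ 9.931×10⁻⁷ s.
pitch = v∥ T = (2.746×10⁵)(9.931×10⁻⁷) ≈ 0.273 m.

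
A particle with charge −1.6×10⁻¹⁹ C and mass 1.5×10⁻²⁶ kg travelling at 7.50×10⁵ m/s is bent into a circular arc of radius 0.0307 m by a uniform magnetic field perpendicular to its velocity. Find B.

B ≈ 2.29 T

From |q|vB = mv²/r, B = mv/(|q|r).
B = (1.5×10⁻²⁶)(7.50×10⁵)/((1.6×10⁻¹⁹)(0.0307)) ≈ 2.29 T.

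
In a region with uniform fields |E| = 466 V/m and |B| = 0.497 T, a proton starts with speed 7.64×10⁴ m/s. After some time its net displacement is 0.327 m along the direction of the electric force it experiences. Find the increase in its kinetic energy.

The magnetic force is always ⟂ v and does no work; only the electric force changes KE.
ΔKE = F_E · d = |q|E d = (1.602×10⁻¹⁹)(466)(0.327) ≈ 2.44×10⁻¹⁷ J.

ΔKE ≈ 2.44×10⁻¹⁷ J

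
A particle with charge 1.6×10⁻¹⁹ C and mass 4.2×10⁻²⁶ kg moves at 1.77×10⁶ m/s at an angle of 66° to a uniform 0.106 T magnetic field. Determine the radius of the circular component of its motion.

r ≈ 4.00 m

v⊥ = v sinθ = 1.77×10⁶·sin66° ≈ 1.617×10⁶ m/s.
r = m v⊥/(|q|B) = (4.2×10⁻²⁶)(1.617×10⁶)/((1.6×10⁻¹⁹)(0.106)) ≈ 4.00 m.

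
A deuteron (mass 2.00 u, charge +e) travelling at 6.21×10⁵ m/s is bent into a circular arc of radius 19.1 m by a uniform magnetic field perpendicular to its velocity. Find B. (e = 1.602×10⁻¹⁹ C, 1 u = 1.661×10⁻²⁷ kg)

From |q|vB = mv²/r, B = mv/(|q|r).
B = (3.322×10⁻²⁷)(6.21×10⁵)/((1.602×10⁻¹⁹)(19.1)) ≈ 6.74×10⁻⁴ T.

B ≈ 6.74×10⁻⁴ T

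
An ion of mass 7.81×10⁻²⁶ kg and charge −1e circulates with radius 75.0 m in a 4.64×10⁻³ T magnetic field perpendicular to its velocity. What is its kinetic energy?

v = |q|Br/m, then KE = ½mv² = (qBr)²/(2m).
v = (1.602×10⁻¹⁹)(4.64×10⁻³)(75.0)/7.81×10⁻²⁶ ≈ 7.138×10⁵ m/s.
KE = ½(7.81×10⁻²⁶)(7.138×10⁵)² ≈ 1.99×10⁻¹⁴ J.

KE ≈ 1.99×10⁻¹⁴ J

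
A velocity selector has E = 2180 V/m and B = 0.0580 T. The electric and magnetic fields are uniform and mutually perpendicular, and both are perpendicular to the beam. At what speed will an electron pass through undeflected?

Straight-line motion ⇒ electric and magnetic forces cancel, so E = vB.
v = E/B = 2180/0.0580 = 3.76×10⁴ m/s.

v = 3.76×10⁴ m/s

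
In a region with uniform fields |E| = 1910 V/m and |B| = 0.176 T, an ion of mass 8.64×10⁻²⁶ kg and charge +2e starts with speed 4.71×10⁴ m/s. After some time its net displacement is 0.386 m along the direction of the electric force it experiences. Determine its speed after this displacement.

v_f ≈ 8.77×10⁴ m/s

B does no work; ΔKE = |q|E d.
½mv_f² = ½mv₀² + |q|Ed = ½(8.64×10⁻²⁶)(4.71×10⁴)² + (3.204×10⁻¹⁹)(1910)(0.386) ≈ 9.584×10⁻¹⁷ J + 2.362×10⁻¹⁶ J ≈ 3.321×10⁻¹⁶ J.
v_f = √(2·3.321×10⁻¹⁶/8.64×10⁻²⁶) ≈ 8.77×10⁴ m/s.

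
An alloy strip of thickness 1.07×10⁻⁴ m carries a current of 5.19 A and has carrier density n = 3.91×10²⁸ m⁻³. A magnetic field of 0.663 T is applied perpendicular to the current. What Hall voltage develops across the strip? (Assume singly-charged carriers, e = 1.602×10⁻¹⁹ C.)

V_H ≈ 5.13×10⁻⁶ V

V_H = IB/(n e t).
V_H = (5.19)(0.663)/((3.91×10²⁸)(1.602×10⁻¹⁹)(1.07×10⁻⁴)) ≈ 5.13×10⁻⁶ V.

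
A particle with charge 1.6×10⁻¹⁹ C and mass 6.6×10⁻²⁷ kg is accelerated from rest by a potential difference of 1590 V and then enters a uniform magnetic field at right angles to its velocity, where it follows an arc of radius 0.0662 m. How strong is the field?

B ≈ 0.173 T

v = √(2|q|V/m) = √(2·1.6×10⁻¹⁹·1590/6.6×10⁻²⁷) ≈ 2.777×10⁵ m/s.
B = mv/(|q|r) = (6.6×10⁻²⁷)(2.777×10⁵)/((1.6×10⁻¹⁹)(0.0662)) ≈ 0.173 T.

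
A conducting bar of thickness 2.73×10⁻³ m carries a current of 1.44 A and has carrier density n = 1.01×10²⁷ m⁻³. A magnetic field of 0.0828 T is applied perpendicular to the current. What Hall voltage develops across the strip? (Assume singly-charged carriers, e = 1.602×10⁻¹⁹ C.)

V_H = IB/(n e t).
V_H = (1.44)(0.0828)/((1.01×10²⁷)(1.602×10⁻¹⁹)(2.73×10⁻³)) ≈ 2.70×10⁻⁷ V.

V_H ≈ 2.70×10⁻⁷ V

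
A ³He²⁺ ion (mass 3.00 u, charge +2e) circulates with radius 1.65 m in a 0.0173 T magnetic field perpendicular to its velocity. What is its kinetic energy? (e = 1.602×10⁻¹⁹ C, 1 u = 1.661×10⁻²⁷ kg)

KE ≈ 8.39×10⁻¹⁵ J

v = |q|Br/m, then KE = ½mv² = (qBr)²/(2m).
v = (3.204×10⁻¹⁹)(0.0173)(1.65)/4.983×10⁻²⁷ ≈ 1.835×10⁶ m/s.
KE = ½(4.983×10⁻²⁷)(1.835×10⁶)² ≈ 8.39×10⁻¹⁵ J.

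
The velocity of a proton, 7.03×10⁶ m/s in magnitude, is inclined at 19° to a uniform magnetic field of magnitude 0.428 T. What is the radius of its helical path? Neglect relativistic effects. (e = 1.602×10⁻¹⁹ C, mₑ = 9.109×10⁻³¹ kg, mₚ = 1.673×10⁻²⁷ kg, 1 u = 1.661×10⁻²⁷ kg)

v⊥ = v sinθ = 7.03×10⁶·sin19° ≈ 2.289×10⁶ m/s.
r = m v⊥/(|q|B) = (1.673×10⁻²⁷)(2.289×10⁶)/((1.602×10⁻¹⁹)(0.428)) ≈ 0.0558 m.

r ≈ 0.0558 m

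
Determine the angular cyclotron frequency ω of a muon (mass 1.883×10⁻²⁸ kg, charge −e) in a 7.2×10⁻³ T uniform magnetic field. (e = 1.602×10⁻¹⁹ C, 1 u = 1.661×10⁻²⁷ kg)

ω = |q|B/m.
ω = (1.602×10⁻¹⁹)(7.2×10⁻³)/1.883×10⁻²⁸ ≈ 6.1×10⁶ rad/s.

ω ≈ 6.1×10⁶ rad/s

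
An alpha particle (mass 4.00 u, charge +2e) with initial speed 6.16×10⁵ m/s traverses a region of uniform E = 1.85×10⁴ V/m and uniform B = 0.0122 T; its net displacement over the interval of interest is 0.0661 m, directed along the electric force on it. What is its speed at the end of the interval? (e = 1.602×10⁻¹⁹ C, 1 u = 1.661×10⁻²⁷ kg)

B does no work; ΔKE = |q|E d.
½mv_f² = ½mv₀² + |q|Ed = ½(6.644×10⁻²⁷)(6.16×10⁵)² + (3.204×10⁻¹⁹)(1.85×10⁴)(0.0661) ≈ 1.261×10⁻¹⁵ J + 3.918×10⁻¹⁶ J ≈ 1.652×10⁻¹⁵ J.
v_f = √(2·1.652×10⁻¹⁵/6.644×10⁻²⁷) ≈ 7.05×10⁵ m/s.

v_f ≈ 7.05×10⁵ m/s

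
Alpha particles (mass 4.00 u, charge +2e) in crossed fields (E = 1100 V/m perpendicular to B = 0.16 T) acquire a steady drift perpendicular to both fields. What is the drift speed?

v_d ≈ 6900 m/s

The E×B drift speed is v_d = E/B.
v_d = 1100/0.16 = 6900 m/s.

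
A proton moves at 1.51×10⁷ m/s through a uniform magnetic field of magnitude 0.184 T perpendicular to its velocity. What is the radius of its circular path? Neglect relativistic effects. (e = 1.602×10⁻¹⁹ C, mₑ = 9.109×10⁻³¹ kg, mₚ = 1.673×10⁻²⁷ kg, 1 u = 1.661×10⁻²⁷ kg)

r ≈ 0.857 m

The magnetic force provides the centripetal force: |q|vB = mv²/r.
r = mv/(|q|B) = (1.673×10⁻²⁷)(1.51×10⁷)/((1.602×10⁻¹⁹)(0.184)) ≈ 0.857 m.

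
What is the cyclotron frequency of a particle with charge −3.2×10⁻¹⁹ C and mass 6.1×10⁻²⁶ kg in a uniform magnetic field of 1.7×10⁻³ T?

f ≈ 1400 Hz

f = |q|B/(2πm).
f = (3.2×10⁻¹⁹)(1.7×10⁻³)/(2π·6.1×10⁻²⁶) ≈ 1400 Hz.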